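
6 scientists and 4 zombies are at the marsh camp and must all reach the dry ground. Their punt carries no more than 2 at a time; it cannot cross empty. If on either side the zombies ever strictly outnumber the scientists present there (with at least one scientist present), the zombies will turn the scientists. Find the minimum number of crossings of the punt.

17

Counting alone: each trip to the dry ground takes at most 2 across and each return brings at least 1 back, so after t trips out (and t−1 returns) at most 2t − (t−1) of the 10 are across; that first reaches 10 at t = 9, so at least 17 crossings are needed.
The plan below uses exactly 17 crossings, so it is optimal:
1. 2 zombies → the dry ground.  (the marsh camp: 6S 2Z; the dry ground: 0S 2Z)
2. 1 zombie ← the marsh camp.  (the marsh camp: 6S 3Z; the dry ground: 0S 1Z)
3. 2 zombies → the dry ground.  (the marsh camp: 6S 1Z; the dry ground: 0S 3Z)
4. 1 zombie ← the marsh camp.  (the marsh camp: 6S 2Z; the dry ground: 0S 2Z)
5. 2 scientists → the dry ground.  (the marsh camp: 4S 2Z; the dry ground: 2S 2Z)
6. 1 zombie ← the marsh camp.  (the marsh camp: 4S 3Z; the dry ground: 2S 1Z)
7. 1 scientist and 1 zombie → the dry ground.  (the marsh camp: 3S 2Z; the dry ground: 3S 2Z)
8. 1 zombie ← the marsh camp.  (the marsh camp: 3S 3Z; the dry ground: 3S 1Z)
9. 2 zombies → the dry ground.  (the marsh camp: 3S 1Z; the dry ground: 3S 3Z)
10. 1 zombie ← the marsh camp.  (the marsh camp: 3S 2Z; the dry ground: 3S 2Z)
11. 1 scientist and 1 zombie → the dry ground.  (the marsh camp: 2S 1Z; the dry ground: 4S 3Z)
12. 1 zombie ← the marsh camp.  (the marsh camp: 2S 2Z; the dry ground: 4S 2Z)
13. 2 zombies → the dry ground.  (the marsh camp: 2S 0Z; the dry ground: 4S 4Z)
14. 1 zombie ← the marsh camp.  (the marsh camp: 2S 1Z; the dry ground: 4S 3Z)
15. 1 scientist and 1 zombie → the dry ground.  (the marsh camp: 1S 0Z; the dry ground: 5S 4Z)
16. 1 zombie ← the marsh camp.  (the marsh camp: 1S 1Z; the dry ground: 5S 3Z)
17. 1 scientist and 1 zombie → the dry ground.  (the marsh camp: 0S 0Z; the dry ground: 6S 4Z)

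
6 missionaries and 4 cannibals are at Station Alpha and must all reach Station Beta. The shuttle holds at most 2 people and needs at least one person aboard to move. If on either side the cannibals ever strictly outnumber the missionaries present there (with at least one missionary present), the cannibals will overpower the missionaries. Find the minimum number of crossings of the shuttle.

Counting alone: each trip to Station Beta takes at most 2 across and each return brings at least 1 back, so after t trips out (and t−1 returns) at most 2t − (t−1) of the 10 are across; that first reaches 10 at t = 9, so at least 17 crossings are needed.
The plan below uses exactly 17 crossings, so it is optimal:
1. 2 cannibals → Station Beta.  (Station Alpha: 6M 2C; Station Beta: 0M 2C)
2. 1 cannibal ← Station Alpha.  (Station Alpha: 6M 3C; Station Beta: 0M 1C)
3. 2 cannibals → Station Beta.  (Station Alpha: 6M 1C; Station Beta: 0M 3C)
4. 1 cannibal ← Station Alpha.  (Station Alpha: 6M 2C; Station Beta: 0M 2C)
5. 2 missionaries → Station Beta.  (Station Alpha: 4M 2C; Station Beta: 2M 2C)
6. 1 cannibal ← Station Alpha.  (Station Alpha: 4M 3C; Station Beta: 2M 1C)
7. 1 missionary and 1 cannibal → Station Beta.  (Station Alpha: 3M 2C; Station Beta: 3M 2C)
8. 1 cannibal ← Station Alpha.  (Station Alpha: 3M 3C; Station Beta: 3M 1C)
9. 2 cannibals → Station Beta.  (Station Alpha: 3M 1C; Station Beta: 3M 3C)
10. 1 cannibal ← Station Alpha.  (Station Alpha: 3M 2C; Station Beta: 3M 2C)
11. 1 missionary and 1 cannibal → Station Beta.  (Station Alpha: 2M 1C; Station Beta: 4M 3C)
12. 1 cannibal ← Station Alpha.  (Station Alpha: 2M 2C; Station Beta: 4M 2C)
13. 2 cannibals → Station Beta.  (Station Alpha: 2M 0C; Station Beta: 4M 4C)
14. 1 cannibal ← Station Alpha.  (Station Alpha: 2M 1C; Station Beta: 4M 3C)
15. 1 missionary and 1 cannibal → Station Beta.  (Station Alpha: 1M 0C; Station Beta: 5M 4C)
16. 1 cannibal ← Station Alpha.  (Station Alpha: 1M 1C; Station Beta: 5M 3C)
17. 1 missionary and 1 cannibal → Station Beta.  (Station Alpha: 0M 0C; Station Beta: 6M 4C)

17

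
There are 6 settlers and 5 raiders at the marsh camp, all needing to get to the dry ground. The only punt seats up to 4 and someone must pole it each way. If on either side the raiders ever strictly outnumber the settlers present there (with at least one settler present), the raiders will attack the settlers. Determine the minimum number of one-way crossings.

7

Counting alone: each trip to the dry ground takes at most 4 across and each return brings at least 1 back, so after t trips out (and t−1 returns) at most 4t − (t−1) of the 11 are across; that first reaches 11 at t = 4, so at least 7 crossings are needed.
The plan below uses exactly 7 crossings, so it is optimal:
1. 2 raiders → the dry ground.  (the marsh camp: 6S 3R; the dry ground: 0S 2R)
2. 1 raider ← the marsh camp.  (the marsh camp: 6S 4R; the dry ground: 0S 1R)
3. 4 raiders → the dry ground.  (the marsh camp: 6S 0R; the dry ground: 0S 5R)
4. 1 raider ← the marsh camp.  (the marsh camp: 6S 1R; the dry ground: 0S 4R)
5. 4 settlers → the dry ground.  (the marsh camp: 2S 1R; the dry ground: 4S 4R)
6. 1 raider ← the marsh camp.  (the marsh camp: 2S 2R; the dry ground: 4S 3R)
7. 2 settlers and 2 raiders → the dry ground.  (the marsh camp: 0S 0R; the dry ground: 6S 5R)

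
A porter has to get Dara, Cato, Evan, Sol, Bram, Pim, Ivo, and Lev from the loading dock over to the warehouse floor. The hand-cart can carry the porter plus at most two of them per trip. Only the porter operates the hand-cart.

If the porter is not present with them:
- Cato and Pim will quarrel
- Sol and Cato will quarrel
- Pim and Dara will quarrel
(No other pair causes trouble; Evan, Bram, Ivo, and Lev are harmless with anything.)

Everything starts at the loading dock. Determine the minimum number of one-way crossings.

7

Counting alone: the porter can take at most 2 across per trip to the warehouse floor, so moving all 8 needs at least 4 loaded trips out, with a return between consecutive ones — at least 7 crossings.
The plan below uses exactly 7 crossings, so it is optimal:
1. Porter goes to the warehouse floor with Cato and Dara.
2. Porter goes back to the loading dock alone.
3. Porter goes to the warehouse floor with Bram and Evan.
4. Porter goes back to the loading dock alone.
5. Porter goes to the warehouse floor with Ivo and Lev.
6. Porter goes back to the loading dock alone.
7. Porter goes to the warehouse floor with Pim and Sol.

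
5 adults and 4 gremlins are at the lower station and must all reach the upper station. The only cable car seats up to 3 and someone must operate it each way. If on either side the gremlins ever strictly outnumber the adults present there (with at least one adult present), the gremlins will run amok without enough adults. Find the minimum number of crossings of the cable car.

Counting alone: each trip to the upper station takes at most 3 across and each return brings at least 1 back, so after t trips out (and t−1 returns) at most 3t − (t−1) of the 9 are across; that first reaches 9 at t = 4, so at least 7 crossings are needed.
The plan below uses exactly 7 crossings, so it is optimal:
1. 3 gremlins → the upper station.  (the lower station: 5A 1G; the upper station: 0A 3G)
2. 1 gremlin ← the lower station.  (the lower station: 5A 2G; the upper station: 0A 2G)
3. 3 adults → the upper station.  (the lower station: 2A 2G; the upper station: 3A 2G)
4. 1 adult ← the lower station.  (the lower station: 3A 2G; the upper station: 2A 2G)
5. 2 adults and 1 gremlin → the upper station.  (the lower station: 1A 1G; the upper station: 4A 3G)
6. 1 adult ← the lower station.  (the lower station: 2A 1G; the upper station: 3A 3G)
7. 2 adults and 1 gremlin → the upper station.  (the lower station: 0A 0G; the upper station: 5A 4G)

7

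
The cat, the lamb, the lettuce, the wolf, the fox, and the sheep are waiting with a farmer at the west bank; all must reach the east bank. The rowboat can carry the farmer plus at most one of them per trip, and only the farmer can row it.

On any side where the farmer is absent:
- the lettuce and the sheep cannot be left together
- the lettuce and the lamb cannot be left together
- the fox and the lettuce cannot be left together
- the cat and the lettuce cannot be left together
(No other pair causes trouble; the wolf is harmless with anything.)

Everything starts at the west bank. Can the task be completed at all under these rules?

No

Following every safe sequence of crossings from the start, the most of the 6 that can be at the east bank as the rowboat arrives there on crossings 1, 3, 5 is 1, 2, 3 respectively; the best ever achieved is 3 of 6.
From crossing 7 on, no configuration arises that was not already reachable earlier: only 22 distinct safe configurations (who is on which side, and where the rowboat is) can ever be reached, none of them has everyone across, and every continuation just revisits them. So no valid plan exists.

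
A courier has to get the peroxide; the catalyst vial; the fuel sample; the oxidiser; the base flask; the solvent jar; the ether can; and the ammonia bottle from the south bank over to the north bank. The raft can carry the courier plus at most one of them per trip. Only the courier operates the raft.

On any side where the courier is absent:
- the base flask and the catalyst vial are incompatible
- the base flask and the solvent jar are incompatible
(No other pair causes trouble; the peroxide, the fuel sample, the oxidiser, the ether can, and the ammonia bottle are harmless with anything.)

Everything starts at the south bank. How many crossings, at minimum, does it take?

Counting alone: the courier can take at most 1 across per trip to the north bank, so moving all 8 needs at least 8 loaded trips out, with a return between consecutive ones — at least 15 crossings.
The safety rule pushes this higher. Following every safe sequence of crossings, the most of the 8 that can be at the north bank as the raft arrives there on crossing 15 is 7 — never all 8.
So no plan with fewer than 17 crossings exists, and this one achieves 17:
1. Courier goes to the north bank with the base flask.  [the south bank: the ammonia bottle, the catalyst vial, the ether can, the fuel sample, the oxidiser, the peroxide, the solvent jar | the north bank: the base flask]
2. Courier goes back to the south bank alone.  [the south bank: the ammonia bottle, the catalyst vial, the ether can, the fuel sample, the oxidiser, the peroxide, the solvent jar | the north bank: the base flask]
3. Courier goes to the north bank with the peroxide.  [the south bank: the ammonia bottle, the catalyst vial, the ether can, the fuel sample, the oxidiser, the solvent jar | the north bank: the base flask, the peroxide]
4. Courier goes back to the south bank alone.  [the south bank: the ammonia bottle, the catalyst vial, the ether can, the fuel sample, the oxidiser, the solvent jar | the north bank: the base flask, the peroxide]
5. Courier goes to the north bank with the catalyst vial.  [the south bank: the ammonia bottle, the ether can, the fuel sample, the oxidiser, the solvent jar | the north bank: the base flask, the catalyst vial, the peroxide]
6. Courier goes back to the south bank with the base flask.  [the south bank: the ammonia bottle, the base flask, the ether can, the fuel sample, the oxidiser, the solvent jar | the north bank: the catalyst vial, the peroxide]
7. Courier goes to the north bank with the solvent jar.  [the south bank: the ammonia bottle, the base flask, the ether can, the fuel sample, the oxidiser | the north bank: the catalyst vial, the peroxide, the solvent jar]
8. Courier goes back to the south bank alone.  [the south bank: the ammonia bottle, the base flask, the ether can, the fuel sample, the oxidiser | the north bank: the catalyst vial, the peroxide, the solvent jar]
9. Courier goes to the north bank with the fuel sample.  [the south bank: the ammonia bottle, the base flask, the ether can, the oxidiser | the north bank: the catalyst vial, the fuel sample, the peroxide, the solvent jar]
10. Courier goes back to the south bank alone.  [the south bank: the ammonia bottle, the base flask, the ether can, the oxidiser | the north bank: the catalyst vial, the fuel sample, the peroxide, the solvent jar]
11. Courier goes to the north bank with the oxidiser.  [the south bank: the ammonia bottle, the base flask, the ether can | the north bank: the catalyst vial, the fuel sample, the oxidiser, the peroxide, the solvent jar]
12. Courier goes back to the south bank alone.  [the south bank: the ammonia bottle, the base flask, the ether can | the north bank: the catalyst vial, the fuel sample, the oxidiser, the peroxide, the solvent jar]
13. Courier goes to the north bank with the ether can.  [the south bank: the ammonia bottle, the base flask | the north bank: the catalyst vial, the ether can, the fuel sample, the oxidiser, the peroxide, the solvent jar]
14. Courier goes back to the south bank alone.  [the south bank: the ammonia bottle, the base flask | the north bank: the catalyst vial, the ether can, the fuel sample, the oxidiser, the peroxide, the solvent jar]
15. Courier goes to the north bank with the ammonia bottle.  [the south bank: the base flask | the north bank: the ammonia bottle, the catalyst vial, the ether can, the fuel sample, the oxidiser, the peroxide, the solvent jar]
16. Courier goes back to the south bank alone.  [the south bank: the base flask | the north bank: the ammonia bottle, the catalyst vial, the ether can, the fuel sample, the oxidiser, the peroxide, the solvent jar]
17. Courier goes to the north bank with the base flask.  [the south bank: — | the north bank: the ammonia bottle, the base flask, the catalyst vial, the ether can, the fuel sample, the oxidiser, the peroxide, the solvent jar]

17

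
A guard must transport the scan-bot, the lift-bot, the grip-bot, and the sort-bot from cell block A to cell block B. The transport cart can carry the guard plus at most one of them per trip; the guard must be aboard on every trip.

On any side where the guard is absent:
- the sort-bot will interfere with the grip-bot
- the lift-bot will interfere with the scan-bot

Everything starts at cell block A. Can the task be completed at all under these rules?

No

Whatever the first load, the items left behind include a forbidden pair without the guard. No opening move is safe, so no plan exists.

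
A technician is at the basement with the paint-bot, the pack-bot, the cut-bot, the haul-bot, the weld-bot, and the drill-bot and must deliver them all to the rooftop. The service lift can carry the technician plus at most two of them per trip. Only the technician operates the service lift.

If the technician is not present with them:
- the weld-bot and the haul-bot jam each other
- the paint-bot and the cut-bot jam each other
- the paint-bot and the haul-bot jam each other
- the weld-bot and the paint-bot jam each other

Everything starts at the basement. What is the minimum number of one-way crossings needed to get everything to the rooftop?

Counting alone: the technician can take at most 2 across per trip to the rooftop, so moving all 6 needs at least 3 loaded trips out, with a return between consecutive ones — at least 5 crossings.
The safety rule pushes this higher. Following every safe sequence of crossings, the most of the 6 that can be at the rooftop as the service lift arrives there on crossings 5, 7 is 4, 5 respectively — never all 6.
So no plan with fewer than 9 crossings exists, and this one achieves 9:
1. Technician goes to the rooftop with the haul-bot and the paint-bot.
2. Technician goes back to the basement with the paint-bot.
3. Technician goes to the rooftop with the pack-bot and the paint-bot.
4. Technician goes back to the basement with the paint-bot.
5. Technician goes to the rooftop with the cut-bot and the paint-bot.
6. Technician goes back to the basement with the paint-bot.
7. Technician goes to the rooftop with the drill-bot and the paint-bot.
8. Technician goes back to the basement with the paint-bot.
9. Technician goes to the rooftop with the paint-bot and the weld-bot.

9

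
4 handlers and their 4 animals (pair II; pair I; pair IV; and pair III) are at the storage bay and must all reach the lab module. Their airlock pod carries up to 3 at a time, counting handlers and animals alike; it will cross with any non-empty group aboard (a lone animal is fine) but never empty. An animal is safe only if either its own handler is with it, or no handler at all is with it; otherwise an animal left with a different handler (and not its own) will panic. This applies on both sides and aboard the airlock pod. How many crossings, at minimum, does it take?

9

Counting alone: each trip to the lab module takes at most 3 across and each return brings at least 1 back, so after t trips out (and t−1 returns) at most 3t − (t−1) of the 8 are across; that first reaches 8 at t = 4, so at least 7 crossings are needed.
The safety rule pushes this higher. Following every safe sequence of crossings, the most of the 8 that can be at the lab module as the airlock pod arrives there on crossing 7 is 7 — never all 8.
So no plan with fewer than 9 crossings exists, and this one achieves 9:
1. animal II and handler II cross → the lab module.
2. handler II crosses ← the storage bay.
3. animal I, handler I, and handler II cross → the lab module.
4. animal II and handler II cross ← the storage bay.
5. handler II, handler III, and handler IV cross → the lab module.
6. animal I crosses ← the storage bay.
7. animal I and animal II cross → the lab module.
8. animal II crosses ← the storage bay.
9. animal II, animal III, and animal IV cross → the lab module.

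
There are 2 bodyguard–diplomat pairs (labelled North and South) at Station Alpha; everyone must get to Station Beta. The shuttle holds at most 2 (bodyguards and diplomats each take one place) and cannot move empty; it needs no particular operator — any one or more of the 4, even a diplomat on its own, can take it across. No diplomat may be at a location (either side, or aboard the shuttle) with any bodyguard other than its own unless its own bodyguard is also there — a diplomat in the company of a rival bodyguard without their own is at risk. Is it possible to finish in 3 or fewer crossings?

Counting alone: each trip to Station Beta takes at most 2 across and each return brings at least 1 back, so after t trips out (and t−1 returns) at most 2t − (t−1) of the 4 are across; that first reaches 4 at t = 3, so at least 5 crossings are needed.
Since 3 < 5, 3 crossings cannot be enough. (The shortest complete plan in fact takes 5:)
1. bodyguard North and diplomat North cross → Station Beta.
2. bodyguard North crosses ← Station Alpha.
3. bodyguard North and bodyguard South cross → Station Beta.
4. bodyguard South crosses ← Station Alpha.
5. bodyguard South and diplomat South cross → Station Beta.

No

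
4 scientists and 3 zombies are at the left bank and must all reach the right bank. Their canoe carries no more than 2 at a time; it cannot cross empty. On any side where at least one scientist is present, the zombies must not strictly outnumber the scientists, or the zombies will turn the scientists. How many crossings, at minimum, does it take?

Counting alone: each trip to the right bank takes at most 2 across and each return brings at least 1 back, so after t trips out (and t−1 returns) at most 2t − (t−1) of the 7 are across; that first reaches 7 at t = 6, so at least 11 crossings are needed.
The plan below uses exactly 11 crossings, so it is optimal:
1. 2 zombies → the right bank.  (the left bank: 4S 1Z; the right bank: 0S 2Z)
2. 1 zombie ← the left bank.  (the left bank: 4S 2Z; the right bank: 0S 1Z)
3. 2 zombies → the right bank.  (the left bank: 4S 0Z; the right bank: 0S 3Z)
4. 1 zombie ← the left bank.  (the left bank: 4S 1Z; the right bank: 0S 2Z)
5. 2 scientists → the right bank.  (the left bank: 2S 1Z; the right bank: 2S 2Z)
6. 1 zombie ← the left bank.  (the left bank: 2S 2Z; the right bank: 2S 1Z)
7. 1 scientist and 1 zombie → the right bank.  (the left bank: 1S 1Z; the right bank: 3S 2Z)
8. 1 scientist ← the left bank.  (the left bank: 2S 1Z; the right bank: 2S 2Z)
9. 1 scientist and 1 zombie → the right bank.  (the left bank: 1S 0Z; the right bank: 3S 3Z)
10. 1 zombie ← the left bank.  (the left bank: 1S 1Z; the right bank: 3S 2Z)
11. 1 scientist and 1 zombie → the right bank.  (the left bank: 0S 0Z; the right bank: 4S 3Z)

11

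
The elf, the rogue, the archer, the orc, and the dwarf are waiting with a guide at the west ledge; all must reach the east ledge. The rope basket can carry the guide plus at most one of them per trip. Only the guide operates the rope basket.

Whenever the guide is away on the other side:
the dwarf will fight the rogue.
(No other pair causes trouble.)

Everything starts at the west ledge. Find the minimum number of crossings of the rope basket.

9

Counting alone: the guide can take at most 1 across per trip to the east ledge, so moving all 5 needs at least 5 loaded trips out, with a return between consecutive ones — at least 9 crossings.
The plan below uses exactly 9 crossings, so it is optimal:
1. Guide goes to the east ledge with the rogue.  [the west ledge: the archer, the dwarf, the elf, the orc | the east ledge: the rogue]
2. Guide goes back to the west ledge alone.  [the west ledge: the archer, the dwarf, the elf, the orc | the east ledge: the rogue]
3. Guide goes to the east ledge with the elf.  [the west ledge: the archer, the dwarf, the orc | the east ledge: the elf, the rogue]
4. Guide goes back to the west ledge alone.  [the west ledge: the archer, the dwarf, the orc | the east ledge: the elf, the rogue]
5. Guide goes to the east ledge with the archer.  [the west ledge: the dwarf, the orc | the east ledge: the archer, the elf, the rogue]
6. Guide goes back to the west ledge alone.  [the west ledge: the dwarf, the orc | the east ledge: the archer, the elf, the rogue]
7. Guide goes to the east ledge with the orc.  [the west ledge: the dwarf | the east ledge: the archer, the elf, the orc, the rogue]
8. Guide goes back to the west ledge alone.  [the west ledge: the dwarf | the east ledge: the archer, the elf, the orc, the rogue]
9. Guide goes to the east ledge with the dwarf.  [the west ledge: — | the east ledge: the archer, the dwarf, the elf, the orc, the rogue]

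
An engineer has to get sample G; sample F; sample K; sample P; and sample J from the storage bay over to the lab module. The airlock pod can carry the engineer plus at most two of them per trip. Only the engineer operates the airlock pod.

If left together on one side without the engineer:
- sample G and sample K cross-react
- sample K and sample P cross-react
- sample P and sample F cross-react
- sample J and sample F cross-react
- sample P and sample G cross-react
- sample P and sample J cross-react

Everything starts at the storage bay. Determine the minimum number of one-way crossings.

Whatever the first load, the items left behind include a forbidden pair without the engineer. No opening move is safe, so no plan exists.

impossible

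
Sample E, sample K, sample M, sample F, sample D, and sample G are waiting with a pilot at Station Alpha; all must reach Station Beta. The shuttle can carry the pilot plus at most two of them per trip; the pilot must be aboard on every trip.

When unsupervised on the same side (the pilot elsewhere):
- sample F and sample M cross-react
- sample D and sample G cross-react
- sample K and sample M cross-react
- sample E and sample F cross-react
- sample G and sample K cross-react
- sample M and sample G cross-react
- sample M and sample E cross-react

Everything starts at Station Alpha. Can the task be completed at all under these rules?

Whatever the first load, the items left behind include a forbidden pair without the pilot. No opening move is safe, so no plan exists.

No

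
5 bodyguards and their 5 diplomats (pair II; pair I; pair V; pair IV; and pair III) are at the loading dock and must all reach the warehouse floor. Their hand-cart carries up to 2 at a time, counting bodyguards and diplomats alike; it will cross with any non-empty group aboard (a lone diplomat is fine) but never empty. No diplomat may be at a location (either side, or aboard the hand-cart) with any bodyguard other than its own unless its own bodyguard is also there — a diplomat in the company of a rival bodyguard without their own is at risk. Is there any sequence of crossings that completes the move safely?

Following every safe sequence of crossings from the start, the most of the 10 that can be at the warehouse floor as the hand-cart arrives there on crossings 1, 3, 5, 7 is 2, 3, 4, 5 respectively; the best ever achieved is 5 of 10.
From crossing 9 on, no configuration arises that was not already reachable earlier: only 82 distinct safe configurations (who is on which side, and where the hand-cart is) can ever be reached, none of them has everyone across, and every continuation just revisits them. So no valid plan exists.

No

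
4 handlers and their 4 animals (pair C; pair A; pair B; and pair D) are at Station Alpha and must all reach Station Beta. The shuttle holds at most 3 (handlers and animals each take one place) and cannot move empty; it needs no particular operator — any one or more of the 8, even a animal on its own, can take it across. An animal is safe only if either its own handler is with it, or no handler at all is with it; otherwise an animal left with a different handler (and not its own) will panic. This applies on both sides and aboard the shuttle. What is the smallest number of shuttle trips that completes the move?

9

Counting alone: each trip to Station Beta takes at most 3 across and each return brings at least 1 back, so after t trips out (and t−1 returns) at most 3t − (t−1) of the 8 are across; that first reaches 8 at t = 4, so at least 7 crossings are needed.
The safety rule pushes this higher. Following every safe sequence of crossings, the most of the 8 that can be at Station Beta as the shuttle arrives there on crossing 7 is 7 — never all 8.
So no plan with fewer than 9 crossings exists, and this one achieves 9:
1. animal C and handler C cross → Station Beta.
2. handler C crosses ← Station Alpha.
3. animal A, handler A, and handler C cross → Station Beta.
4. animal C and handler C cross ← Station Alpha.
5. handler B, handler C, and handler D cross → Station Beta.
6. animal A crosses ← Station Alpha.
7. animal A and animal C cross → Station Beta.
8. animal C crosses ← Station Alpha.
9. animal B, animal C, and animal D cross → Station Beta.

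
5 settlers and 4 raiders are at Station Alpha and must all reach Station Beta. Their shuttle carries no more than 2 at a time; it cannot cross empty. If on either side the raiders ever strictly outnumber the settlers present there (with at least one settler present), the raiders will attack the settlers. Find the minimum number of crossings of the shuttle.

15

Counting alone: each trip to Station Beta takes at most 2 across and each return brings at least 1 back, so after t trips out (and t−1 returns) at most 2t − (t−1) of the 9 are across; that first reaches 9 at t = 8, so at least 15 crossings are needed.
The plan below uses exactly 15 crossings, so it is optimal:
1. 2 raiders → Station Beta.  (Station Alpha: 5S 2R; Station Beta: 0S 2R)
2. 1 raider ← Station Alpha.  (Station Alpha: 5S 3R; Station Beta: 0S 1R)
3. 2 raiders → Station Beta.  (Station Alpha: 5S 1R; Station Beta: 0S 3R)
4. 1 raider ← Station Alpha.  (Station Alpha: 5S 2R; Station Beta: 0S 2R)
5. 2 settlers → Station Beta.  (Station Alpha: 3S 2R; Station Beta: 2S 2R)
6. 1 raider ← Station Alpha.  (Station Alpha: 3S 3R; Station Beta: 2S 1R)
7. 1 settler and 1 raider → Station Beta.  (Station Alpha: 2S 2R; Station Beta: 3S 2R)
8. 1 settler ← Station Alpha.  (Station Alpha: 3S 2R; Station Beta: 2S 2R)
9. 1 settler and 1 raider → Station Beta.  (Station Alpha: 2S 1R; Station Beta: 3S 3R)
10. 1 raider ← Station Alpha.  (Station Alpha: 2S 2R; Station Beta: 3S 2R)
11. 1 settler and 1 raider → Station Beta.  (Station Alpha: 1S 1R; Station Beta: 4S 3R)
12. 1 settler ← Station Alpha.  (Station Alpha: 2S 1R; Station Beta: 3S 3R)
13. 1 settler and 1 raider → Station Beta.  (Station Alpha: 1S 0R; Station Beta: 4S 4R)
14. 1 raider ← Station Alpha.  (Station Alpha: 1S 1R; Station Beta: 4S 3R)
15. 1 settler and 1 raider → Station Beta.  (Station Alpha: 0S 0R; Station Beta: 5S 4R)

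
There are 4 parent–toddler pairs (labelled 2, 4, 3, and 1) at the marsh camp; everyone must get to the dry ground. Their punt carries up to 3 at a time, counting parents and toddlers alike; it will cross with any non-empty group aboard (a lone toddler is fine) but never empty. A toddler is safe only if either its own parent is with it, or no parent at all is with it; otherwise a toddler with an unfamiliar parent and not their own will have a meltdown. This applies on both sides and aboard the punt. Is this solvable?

1. parent 2 and toddler 2 cross → the dry ground.
2. parent 2 crosses ← the marsh camp.
3. parent 2, parent 4, and toddler 4 cross → the dry ground.
4. parent 2 and toddler 2 cross ← the marsh camp.
5. parent 1, parent 2, and parent 3 cross → the dry ground.
6. toddler 4 crosses ← the marsh camp.
7. toddler 2 and toddler 4 cross → the dry ground.
8. toddler 2 crosses ← the marsh camp.
9. toddler 1, toddler 2, and toddler 3 cross → the dry ground.

Yes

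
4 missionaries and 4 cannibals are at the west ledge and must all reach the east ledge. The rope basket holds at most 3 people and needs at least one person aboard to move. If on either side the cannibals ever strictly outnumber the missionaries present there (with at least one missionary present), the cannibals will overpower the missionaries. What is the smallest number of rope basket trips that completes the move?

9

Counting alone: each trip to the east ledge takes at most 3 across and each return brings at least 1 back, so after t trips out (and t−1 returns) at most 3t − (t−1) of the 8 are across; that first reaches 8 at t = 4, so at least 7 crossings are needed.
The safety rule pushes this higher. Following every safe sequence of crossings, the most of the 8 that can be at the east ledge as the rope basket arrives there on crossing 7 is 7 — never all 8.
So no plan with fewer than 9 crossings exists, and this one achieves 9:
1. 2 cannibals → the east ledge.  (the west ledge: 4M 2C; the east ledge: 0M 2C)
2. 1 cannibal ← the west ledge.  (the west ledge: 4M 3C; the east ledge: 0M 1C)
3. 3 cannibals → the east ledge.  (the west ledge: 4M 0C; the east ledge: 0M 4C)
4. 1 cannibal ← the west ledge.  (the west ledge: 4M 1C; the east ledge: 0M 3C)
5. 3 missionaries → the east ledge.  (the west ledge: 1M 1C; the east ledge: 3M 3C)
6. 1 missionary and 1 cannibal ← the west ledge.  (the west ledge: 2M 2C; the east ledge: 2M 2C)
7. 2 missionaries → the east ledge.  (the west ledge: 0M 2C; the east ledge: 4M 2C)
8. 1 cannibal ← the west ledge.  (the west ledge: 0M 3C; the east ledge: 4M 1C)
9. 3 cannibals → the east ledge.  (the west ledge: 0M 0C; the east ledge: 4M 4C)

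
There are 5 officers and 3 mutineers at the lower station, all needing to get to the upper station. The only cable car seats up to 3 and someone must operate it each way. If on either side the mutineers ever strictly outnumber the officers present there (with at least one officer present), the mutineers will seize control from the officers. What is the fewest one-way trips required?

Counting alone: each trip to the upper station takes at most 3 across and each return brings at least 1 back, so after t trips out (and t−1 returns) at most 3t − (t−1) of the 8 are across; that first reaches 8 at t = 4, so at least 7 crossings are needed.
The plan below uses exactly 7 crossings, so it is optimal:
1. 2 mutineers → the upper station.  (the lower station: 5O 1M; the upper station: 0O 2M)
2. 1 mutineer ← the lower station.  (the lower station: 5O 2M; the upper station: 0O 1M)
3. 2 officers and 1 mutineer → the upper station.  (the lower station: 3O 1M; the upper station: 2O 2M)
4. 1 mutineer ← the lower station.  (the lower station: 3O 2M; the upper station: 2O 1M)
5. 1 officer and 2 mutineers → the upper station.  (the lower station: 2O 0M; the upper station: 3O 3M)
6. 1 mutineer ← the lower station.  (the lower station: 2O 1M; the upper station: 3O 2M)
7. 2 officers and 1 mutineer → the upper station.  (the lower station: 0O 0M; the upper station: 5O 3M)

7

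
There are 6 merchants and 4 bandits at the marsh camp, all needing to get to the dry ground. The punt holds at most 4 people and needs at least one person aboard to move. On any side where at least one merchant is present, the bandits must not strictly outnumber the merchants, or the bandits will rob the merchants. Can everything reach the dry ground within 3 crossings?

Counting alone: each trip to the dry ground takes at most 4 across and each return brings at least 1 back, so after t trips out (and t−1 returns) at most 4t − (t−1) of the 10 are across; that first reaches 10 at t = 3, so at least 5 crossings are needed.
Since 3 < 5, 3 crossings cannot be enough. (The shortest complete plan in fact takes 5:)
1. 4 bandits → the dry ground.  (the marsh camp: 6M 0B; the dry ground: 0M 4B)
2. 1 bandit ← the marsh camp.  (the marsh camp: 6M 1B; the dry ground: 0M 3B)
3. 4 merchants → the dry ground.  (the marsh camp: 2M 1B; the dry ground: 4M 3B)
4. 1 bandit ← the marsh camp.  (the marsh camp: 2M 2B; the dry ground: 4M 2B)
5. 2 merchants and 2 bandits → the dry ground.  (the marsh camp: 0M 0B; the dry ground: 6M 4B)

No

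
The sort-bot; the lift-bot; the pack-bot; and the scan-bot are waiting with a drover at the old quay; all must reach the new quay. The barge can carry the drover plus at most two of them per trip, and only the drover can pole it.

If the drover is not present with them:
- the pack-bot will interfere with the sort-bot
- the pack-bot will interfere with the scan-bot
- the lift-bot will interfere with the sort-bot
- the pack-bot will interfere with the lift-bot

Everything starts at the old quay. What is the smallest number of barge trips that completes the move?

5

Counting alone: the drover can take at most 2 across per trip to the new quay, so moving all 4 needs at least 2 loaded trips out, with a return between consecutive ones — at least 3 crossings.
The safety rule pushes this higher. Following every safe sequence of crossings, the most of the 4 that can be at the new quay as the barge arrives there on crossing 3 is 3 — never all 4.
So no plan with fewer than 5 crossings exists, and this one achieves 5:
1. Drover goes to the new quay with the pack-bot and the sort-bot.
2. Drover goes back to the old quay with the sort-bot.
3. Drover goes to the new quay with the scan-bot and the sort-bot.
4. Drover goes back to the old quay with the pack-bot.
5. Drover goes to the new quay with the lift-bot and the pack-bot.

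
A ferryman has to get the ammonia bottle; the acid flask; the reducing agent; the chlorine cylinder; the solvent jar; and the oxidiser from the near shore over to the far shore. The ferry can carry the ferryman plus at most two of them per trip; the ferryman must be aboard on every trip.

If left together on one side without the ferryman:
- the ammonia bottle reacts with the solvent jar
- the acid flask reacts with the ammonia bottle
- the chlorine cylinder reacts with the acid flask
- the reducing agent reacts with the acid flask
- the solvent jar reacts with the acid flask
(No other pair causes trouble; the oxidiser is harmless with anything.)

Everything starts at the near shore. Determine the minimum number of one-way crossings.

Counting alone: the ferryman can take at most 2 across per trip to the far shore, so moving all 6 needs at least 3 loaded trips out, with a return between consecutive ones — at least 5 crossings.
The safety rule pushes this higher. Following every safe sequence of crossings, the most of the 6 that can be at the far shore as the ferry arrives there on crossings 5, 7 is 4, 5 respectively — never all 6.
So no plan with fewer than 9 crossings exists, and this one achieves 9:
1. Ferryman goes to the far shore with the acid flask and the ammonia bottle.  [the near shore: the chlorine cylinder, the oxidiser, the reducing agent, the solvent jar | the far shore: the acid flask, the ammonia bottle]
2. Ferryman goes back to the near shore with the ammonia bottle.  [the near shore: the ammonia bottle, the chlorine cylinder, the oxidiser, the reducing agent, the solvent jar | the far shore: the acid flask]
3. Ferryman goes to the far shore with the ammonia bottle and the reducing agent.  [the near shore: the chlorine cylinder, the oxidiser, the solvent jar | the far shore: the acid flask, the ammonia bottle, the reducing agent]
4. Ferryman goes back to the near shore with the acid flask.  [the near shore: the acid flask, the chlorine cylinder, the oxidiser, the solvent jar | the far shore: the ammonia bottle, the reducing agent]
5. Ferryman goes to the far shore with the acid flask and the chlorine cylinder.  [the near shore: the oxidiser, the solvent jar | the far shore: the acid flask, the ammonia bottle, the chlorine cylinder, the reducing agent]
6. Ferryman goes back to the near shore with the acid flask.  [the near shore: the acid flask, the oxidiser, the solvent jar | the far shore: the ammonia bottle, the chlorine cylinder, the reducing agent]
7. Ferryman goes to the far shore with the acid flask and the oxidiser.  [the near shore: the solvent jar | the far shore: the acid flask, the ammonia bottle, the chlorine cylinder, the oxidiser, the reducing agent]
8. Ferryman goes back to the near shore with the acid flask.  [the near shore: the acid flask, the solvent jar | the far shore: the ammonia bottle, the chlorine cylinder, the oxidiser, the reducing agent]
9. Ferryman goes to the far shore with the acid flask and the solvent jar.  [the near shore: — | the far shore: the acid flask, the ammonia bottle, the chlorine cylinder, the oxidiser, the reducing agent, the solvent jar]

9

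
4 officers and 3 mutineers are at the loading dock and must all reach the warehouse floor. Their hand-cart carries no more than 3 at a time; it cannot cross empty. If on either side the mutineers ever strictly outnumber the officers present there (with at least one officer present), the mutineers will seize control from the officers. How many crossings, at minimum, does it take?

Counting alone: each trip to the warehouse floor takes at most 3 across and each return brings at least 1 back, so after t trips out (and t−1 returns) at most 3t − (t−1) of the 7 are across; that first reaches 7 at t = 3, so at least 5 crossings are needed.
The plan below uses exactly 5 crossings, so it is optimal:
1. 3 mutineers → the warehouse floor.  (the loading dock: 4O 0M; the warehouse floor: 0O 3M)
2. 1 mutineer ← the loading dock.  (the loading dock: 4O 1M; the warehouse floor: 0O 2M)
3. 3 officers → the warehouse floor.  (the loading dock: 1O 1M; the warehouse floor: 3O 2M)
4. 1 officer ← the loading dock.  (the loading dock: 2O 1M; the warehouse floor: 2O 2M)
5. 2 officers and 1 mutineer → the warehouse floor.  (the loading dock: 0O 0M; the warehouse floor: 4O 3M)

5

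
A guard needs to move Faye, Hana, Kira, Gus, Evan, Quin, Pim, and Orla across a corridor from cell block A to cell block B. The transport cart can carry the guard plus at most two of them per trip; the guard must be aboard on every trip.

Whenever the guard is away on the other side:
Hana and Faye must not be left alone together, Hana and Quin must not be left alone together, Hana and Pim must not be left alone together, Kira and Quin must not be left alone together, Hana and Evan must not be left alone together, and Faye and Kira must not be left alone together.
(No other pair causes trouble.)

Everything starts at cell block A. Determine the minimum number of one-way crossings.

Counting alone: the guard can take at most 2 across per trip to cell block B, so moving all 8 needs at least 4 loaded trips out, with a return between consecutive ones — at least 7 crossings.
The safety rule pushes this higher. Following every safe sequence of crossings, the most of the 8 that can be at cell block B as the transport cart arrives there on crossing 7 is 7 — never all 8.
So no plan with fewer than 9 crossings exists, and this one achieves 9:
1. Guard goes to cell block B with Hana and Kira.
2. Guard goes back to cell block A alone.
3. Guard goes to cell block B with Evan and Faye.
4. Guard goes back to cell block A with Hana and Kira.
5. Guard goes to cell block B with Pim and Quin.
6. Guard goes back to cell block A alone.
7. Guard goes to cell block B with Gus and Orla.
8. Guard goes back to cell block A alone.
9. Guard goes to cell block B with Hana and Kira.

9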